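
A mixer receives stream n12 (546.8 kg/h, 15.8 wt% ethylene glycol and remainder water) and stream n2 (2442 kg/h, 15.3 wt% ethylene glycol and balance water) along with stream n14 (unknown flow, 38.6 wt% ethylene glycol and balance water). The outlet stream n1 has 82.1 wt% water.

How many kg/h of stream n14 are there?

Let n14 be the unknown flow. Total out = 2988.8 + n14.
water balance: 2528.8 + 0.614·n14 = 0.821·(2988.8 + n14)
(0.614 − 0.821)·n14 = 0.821×2988.8 − 2528.8 = -74.975
n14 = -74.975 / -0.207 = 362.2 kg/h

362.2 kg/h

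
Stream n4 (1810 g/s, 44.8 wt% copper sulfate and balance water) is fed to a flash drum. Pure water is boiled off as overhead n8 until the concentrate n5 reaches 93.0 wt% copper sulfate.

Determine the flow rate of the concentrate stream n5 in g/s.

copper sulfate is conserved: 1810×0.448 = 810.88 g/s all reports to the concentrate.
Concentrate = 810.88/(target fraction) = 871.91 g/s.

871.9 g/s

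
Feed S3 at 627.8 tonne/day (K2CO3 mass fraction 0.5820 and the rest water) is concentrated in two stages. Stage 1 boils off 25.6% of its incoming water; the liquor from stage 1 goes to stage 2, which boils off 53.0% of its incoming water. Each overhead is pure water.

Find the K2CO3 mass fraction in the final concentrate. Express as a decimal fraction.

water in feed = 627.8×0.418 = 262.42 tonne/day.
After stage 1: water left = (1−0.256)×262.42 = 195.24; stream total = 560.62 tonne/day.
After stage 2: water left = (1−0.530)×195.24 = 91.763; final concentrate = 457.14 tonne/day.
K2CO3 fraction = 365.38/457.14 = 0.7993.

0.7993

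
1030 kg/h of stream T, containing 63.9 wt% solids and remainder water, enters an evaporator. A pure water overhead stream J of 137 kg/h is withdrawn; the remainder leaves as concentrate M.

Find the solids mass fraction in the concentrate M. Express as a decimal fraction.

solids is not removed: 1030×0.639 = 658.17 kg/h of solids enters M.
Concentrate = 1030 − 137 = 893 kg/h.
Mass fraction = 658.17/893 = 0.7370.

0.7370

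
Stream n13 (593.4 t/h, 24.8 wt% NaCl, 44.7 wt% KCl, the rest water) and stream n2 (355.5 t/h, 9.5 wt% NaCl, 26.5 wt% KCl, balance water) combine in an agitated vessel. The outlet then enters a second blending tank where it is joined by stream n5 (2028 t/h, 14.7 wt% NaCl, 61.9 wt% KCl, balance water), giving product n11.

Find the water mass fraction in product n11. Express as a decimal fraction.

0.297

Overall, product flow = 2976.9 t/h.
water in = 593.4×0.305 + 355.5×0.640 + 2028×0.234 = 883.06 t/h.
water fraction in n11 = 0.297.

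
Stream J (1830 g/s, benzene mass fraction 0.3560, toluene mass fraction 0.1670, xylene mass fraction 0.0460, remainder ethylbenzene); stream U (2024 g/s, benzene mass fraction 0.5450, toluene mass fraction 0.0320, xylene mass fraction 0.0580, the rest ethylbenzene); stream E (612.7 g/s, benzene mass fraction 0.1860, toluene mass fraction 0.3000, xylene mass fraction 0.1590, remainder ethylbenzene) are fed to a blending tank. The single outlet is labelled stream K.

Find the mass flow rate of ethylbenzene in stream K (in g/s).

ethylbenzene out = ethylbenzene in = 1830×0.431 + 2024×0.365 + 612.7×0.355 = 1745 g/s.

1745 g/s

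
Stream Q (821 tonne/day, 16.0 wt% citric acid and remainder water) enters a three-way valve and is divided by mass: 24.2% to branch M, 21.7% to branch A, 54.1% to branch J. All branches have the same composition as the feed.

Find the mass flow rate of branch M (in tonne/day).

Branch M flow = 0.242×821 = 198.68 tonne/day.

198.7 tonne/day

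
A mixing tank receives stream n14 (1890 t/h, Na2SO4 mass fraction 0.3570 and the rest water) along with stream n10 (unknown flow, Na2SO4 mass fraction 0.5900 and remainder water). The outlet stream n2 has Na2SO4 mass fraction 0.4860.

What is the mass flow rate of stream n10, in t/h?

2344 t/h

Let n10 be the unknown flow. Total out = 1890 + n10.
Na2SO4 balance: 674.73 + 0.590·n10 = 0.486·(1890 + n10)
(0.590 − 0.486)·n10 = 0.486×1890 − 674.73 = 243.81
n10 = 243.81 / 0.104 = 2344.3 t/h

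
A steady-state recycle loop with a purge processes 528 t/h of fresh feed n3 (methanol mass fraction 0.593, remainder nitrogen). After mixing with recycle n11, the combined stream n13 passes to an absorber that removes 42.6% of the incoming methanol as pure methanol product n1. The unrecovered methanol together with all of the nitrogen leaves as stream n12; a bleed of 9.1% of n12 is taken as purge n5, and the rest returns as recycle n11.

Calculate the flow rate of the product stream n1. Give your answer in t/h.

methanol in n13: m_A = 528×0.593 + (1−0.091)·(1−0.426)·m_A, so m_A = 313.1/0.4782 = 654.71 t/h.
Product n1 = 0.426×654.71 = 278.91 t/h.

278.9 t/h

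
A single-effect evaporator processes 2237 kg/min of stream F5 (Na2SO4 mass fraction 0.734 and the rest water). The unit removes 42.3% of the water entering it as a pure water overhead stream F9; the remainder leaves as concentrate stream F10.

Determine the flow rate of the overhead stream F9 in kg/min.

water entering = 2237×0.266 = 595.04 kg/min; overhead removed = 0.423×595.04 = 251.7 kg/min.

251.7 kg/min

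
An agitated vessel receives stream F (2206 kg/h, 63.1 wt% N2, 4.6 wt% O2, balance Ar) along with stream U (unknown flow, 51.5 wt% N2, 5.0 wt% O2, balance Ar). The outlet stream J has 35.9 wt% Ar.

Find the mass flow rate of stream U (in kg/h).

1045 kg/h

Let U be the unknown flow. Total out = 2206 + U.
Ar balance: 712.54 + 0.435·U = 0.359·(2206 + U)
(0.435 − 0.359)·U = 0.359×2206 − 712.54 = 79.416
U = 79.416 / 0.076 = 1044.9 kg/h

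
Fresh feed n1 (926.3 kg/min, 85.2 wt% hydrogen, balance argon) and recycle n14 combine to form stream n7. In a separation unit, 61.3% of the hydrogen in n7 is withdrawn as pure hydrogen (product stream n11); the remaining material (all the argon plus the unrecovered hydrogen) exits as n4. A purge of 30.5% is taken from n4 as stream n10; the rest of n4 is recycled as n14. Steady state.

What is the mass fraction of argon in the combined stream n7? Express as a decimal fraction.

0.2940

argon enters only via n1 and leaves only via the purge: 926.3×0.148 = 0.305×(argon in n4), and the separation unit passes all argon, so argon in n7 = argon in n4 = 449.48 kg/min.
hydrogen in n7: m_A = 926.3×0.852 + (1−0.305)·(1−0.613)·m_A, so m_A = 789.21/0.7310 = 1079.6 kg/min.
n7 = 1079.6 + 449.48 = 1529.1 kg/min.
argon fraction in n7 = 449.48/1529.1 = 0.2940.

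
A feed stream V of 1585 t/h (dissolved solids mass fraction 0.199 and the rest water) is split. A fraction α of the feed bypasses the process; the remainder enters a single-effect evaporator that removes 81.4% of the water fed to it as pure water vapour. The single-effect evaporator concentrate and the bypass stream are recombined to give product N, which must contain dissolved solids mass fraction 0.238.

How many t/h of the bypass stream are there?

All 1585×0.199 = 315.42 t/h of dissolved solids reaches N, so N = 315.42/0.238 = 1325.3 t/h and vapour = 259.73 t/h.
The evaporator receives (1−α)·1585 of feed at 0.801 water and removes 0.814 of that water:
0.814×0.801×(1−α)×1585 = 259.73
(1−α) = 259.73/1033.4 = 0.2513;  α = 0.7487.
Bypass flow = 0.7487×1585 = 1186.7 t/h.

1187 t/h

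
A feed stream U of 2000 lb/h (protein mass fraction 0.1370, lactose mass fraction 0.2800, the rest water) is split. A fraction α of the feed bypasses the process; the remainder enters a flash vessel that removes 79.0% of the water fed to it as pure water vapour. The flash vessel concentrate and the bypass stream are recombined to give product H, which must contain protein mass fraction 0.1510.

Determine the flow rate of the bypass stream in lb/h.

All 2000×0.137 = 274 lb/h of protein reaches H, so H = 274/0.151 = 1814.6 lb/h and vapour = 185.43 lb/h.
The evaporator receives (1−α)·2000 of feed at 0.583 water and removes 0.790 of that water:
0.790×0.583×(1−α)×2000 = 185.43
(1−α) = 185.43/921.14 = 0.2013;  α = 0.7987.
Bypass flow = 0.7987×2000 = 1597.4 lb/h.

1597 lb/h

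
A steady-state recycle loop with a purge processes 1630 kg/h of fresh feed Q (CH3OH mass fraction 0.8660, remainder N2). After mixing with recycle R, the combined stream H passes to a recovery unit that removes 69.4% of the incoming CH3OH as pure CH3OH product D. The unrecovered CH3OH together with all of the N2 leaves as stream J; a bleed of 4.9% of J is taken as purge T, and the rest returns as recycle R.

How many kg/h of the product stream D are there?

CH3OH in H: m_A = 1630×0.866 + (1−0.049)·(1−0.694)·m_A, so m_A = 1411.6/0.7090 = 1991 kg/h.
Product D = 0.694×1991 = 1381.7 kg/h.

1382 kg/h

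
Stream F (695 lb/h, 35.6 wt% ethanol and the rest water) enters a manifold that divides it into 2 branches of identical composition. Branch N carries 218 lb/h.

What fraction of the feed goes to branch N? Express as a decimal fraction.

Fraction to N = 218/695 = 0.3137.

0.314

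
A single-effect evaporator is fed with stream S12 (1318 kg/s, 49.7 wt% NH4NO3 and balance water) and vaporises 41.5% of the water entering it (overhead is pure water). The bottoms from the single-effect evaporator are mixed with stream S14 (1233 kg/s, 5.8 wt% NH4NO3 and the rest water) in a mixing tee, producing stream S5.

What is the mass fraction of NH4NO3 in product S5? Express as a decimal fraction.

0.3192

Vapour removed = 0.415×0.503×1318 = 275.13 kg/s; concentrate = 1042.9 kg/s.
NH4NO3 reaching the mixer = 655.05 (from concentrate) + 1233×0.058 = 726.56 kg/s.
Product flow = 1042.9 + 1233 = 2275.9 kg/s; NH4NO3 fraction = 0.3192.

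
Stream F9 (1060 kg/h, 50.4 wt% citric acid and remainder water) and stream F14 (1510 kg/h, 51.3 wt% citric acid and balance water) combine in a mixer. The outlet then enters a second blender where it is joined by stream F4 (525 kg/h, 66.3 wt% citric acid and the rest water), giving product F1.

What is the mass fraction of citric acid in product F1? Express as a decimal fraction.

0.5354

Overall, product flow = 3095 kg/h.
citric acid in = 1060×0.504 + 1510×0.513 + 525×0.663 = 1656.9 kg/h.
citric acid fraction in F1 = 0.5354.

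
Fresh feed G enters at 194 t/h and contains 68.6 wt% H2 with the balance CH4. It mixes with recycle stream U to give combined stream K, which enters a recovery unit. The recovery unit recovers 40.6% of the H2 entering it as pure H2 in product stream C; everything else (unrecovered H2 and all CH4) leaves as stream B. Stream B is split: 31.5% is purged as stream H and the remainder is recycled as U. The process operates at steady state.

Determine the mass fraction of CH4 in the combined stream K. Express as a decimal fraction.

CH4 enters only via G and leaves only via the purge: 194×0.314 = 0.315×(CH4 in B), and the recovery unit passes all CH4, so CH4 in K = CH4 in B = 193.38 t/h.
H2 in K: m_A = 194×0.686 + (1−0.315)·(1−0.406)·m_A, so m_A = 133.08/0.5931 = 224.38 t/h.
K = 224.38 + 193.38 = 417.77 t/h.
CH4 fraction in K = 193.38/417.77 = 0.4629.

0.4629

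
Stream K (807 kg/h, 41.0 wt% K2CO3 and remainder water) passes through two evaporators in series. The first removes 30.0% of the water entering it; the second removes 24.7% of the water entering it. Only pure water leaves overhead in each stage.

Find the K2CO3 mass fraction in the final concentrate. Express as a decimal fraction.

0.569

water in feed = 807×0.590 = 476.13 kg/h.
After stage 1: water left = (1−0.300)×476.13 = 333.29; stream total = 664.16 kg/h.
After stage 2: water left = (1−0.247)×333.29 = 250.97; final concentrate = 581.84 kg/h.
K2CO3 fraction = 330.87/581.84 = 0.569.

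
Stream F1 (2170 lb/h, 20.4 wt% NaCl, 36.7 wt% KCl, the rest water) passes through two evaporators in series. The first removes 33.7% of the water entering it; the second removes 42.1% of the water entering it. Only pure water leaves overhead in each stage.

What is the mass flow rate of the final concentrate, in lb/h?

1596 lb/h

water in feed = 2170×0.429 = 930.93 lb/h.
After stage 1: water left = (1−0.337)×930.93 = 617.21; stream total = 1856.3 lb/h.
After stage 2: water left = (1−0.421)×617.21 = 357.36; final concentrate = 1596.4 lb/h.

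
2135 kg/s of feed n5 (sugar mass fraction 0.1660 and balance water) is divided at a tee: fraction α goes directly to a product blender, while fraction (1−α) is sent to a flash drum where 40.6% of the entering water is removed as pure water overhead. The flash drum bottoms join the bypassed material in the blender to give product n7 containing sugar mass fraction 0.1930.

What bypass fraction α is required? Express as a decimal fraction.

0.587

All 2135×0.166 = 354.41 kg/s of sugar reaches n7, so n7 = 354.41/0.193 = 1836.3 kg/s and vapour = 298.68 kg/s.
The evaporator receives (1−α)·2135 of feed at 0.834 water and removes 0.406 of that water:
0.406×0.834×(1−α)×2135 = 298.68
(1−α) = 298.68/722.92 = 0.4132;  α = 0.5868.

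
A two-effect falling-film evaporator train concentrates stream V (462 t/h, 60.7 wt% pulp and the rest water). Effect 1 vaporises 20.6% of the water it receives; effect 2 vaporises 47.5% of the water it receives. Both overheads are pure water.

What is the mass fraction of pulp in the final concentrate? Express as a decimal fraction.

water in feed = 462×0.393 = 181.57 t/h.
After stage 1: water left = (1−0.206)×181.57 = 144.16; stream total = 424.6 t/h.
After stage 2: water left = (1−0.475)×144.16 = 75.686; final concentrate = 356.12 t/h.
pulp fraction = 280.43/356.12 = 0.7875.

0.7875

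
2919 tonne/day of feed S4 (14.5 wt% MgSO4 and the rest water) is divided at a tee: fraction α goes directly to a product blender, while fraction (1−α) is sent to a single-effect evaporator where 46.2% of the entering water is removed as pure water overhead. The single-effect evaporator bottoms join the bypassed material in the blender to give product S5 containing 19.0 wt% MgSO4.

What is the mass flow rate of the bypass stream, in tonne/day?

All 2919×0.145 = 423.25 tonne/day of MgSO4 reaches S5, so S5 = 423.25/0.190 = 2227.7 tonne/day and vapour = 691.34 tonne/day.
The evaporator receives (1−α)·2919 of feed at 0.855 water and removes 0.462 of that water:
0.462×0.855×(1−α)×2919 = 691.34
(1−α) = 691.34/1153 = 0.5996;  α = 0.4004.
Bypass flow = 0.4004×2919 = 1168.8 tonne/day.

1169 tonne/day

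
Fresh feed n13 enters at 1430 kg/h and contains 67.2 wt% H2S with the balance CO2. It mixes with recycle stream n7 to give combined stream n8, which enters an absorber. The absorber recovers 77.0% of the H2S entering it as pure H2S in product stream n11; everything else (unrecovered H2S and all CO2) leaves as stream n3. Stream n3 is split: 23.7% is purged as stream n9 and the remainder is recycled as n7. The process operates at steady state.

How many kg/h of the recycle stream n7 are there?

CO2 enters only via n13 and leaves only via the purge: 1430×0.328 = 0.237×(CO2 in n3), and the absorber passes all CO2, so CO2 in n8 = CO2 in n3 = 1979.1 kg/h.
H2S in n8: m_A = 1430×0.672 + (1−0.237)·(1−0.770)·m_A, so m_A = 960.96/0.8245 = 1165.5 kg/h.
n3 = (1−0.770)×1165.5 + 1979.1 = 2247.1 kg/h.
Recycle n7 = (1−0.237)×2247.1 = 1714.6 kg/h.

1715 kg/h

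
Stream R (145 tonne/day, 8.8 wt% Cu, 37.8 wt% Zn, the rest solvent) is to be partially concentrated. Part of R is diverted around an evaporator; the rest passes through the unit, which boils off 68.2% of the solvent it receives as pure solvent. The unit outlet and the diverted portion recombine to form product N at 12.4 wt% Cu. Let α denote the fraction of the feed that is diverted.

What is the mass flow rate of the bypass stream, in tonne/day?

All 145×0.088 = 12.76 tonne/day of Cu reaches N, so N = 12.76/0.124 = 102.9 tonne/day and vapour = 42.097 tonne/day.
The evaporator receives (1−α)·145 of feed at 0.534 solvent and removes 0.682 of that solvent:
0.682×0.534×(1−α)×145 = 42.097
(1−α) = 42.097/52.807 = 0.7972;  α = 0.2028.
Bypass flow = 0.2028×145 = 29.409 tonne/day.

29.41 tonne/day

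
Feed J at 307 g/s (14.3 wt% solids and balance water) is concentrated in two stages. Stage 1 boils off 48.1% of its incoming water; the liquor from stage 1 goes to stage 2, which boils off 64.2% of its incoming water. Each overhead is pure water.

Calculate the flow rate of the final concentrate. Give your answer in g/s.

water in feed = 307×0.857 = 263.1 g/s.
After stage 1: water left = (1−0.481)×263.1 = 136.55; stream total = 180.45 g/s.
After stage 2: water left = (1−0.642)×136.55 = 48.884; final concentrate = 92.785 g/s.

92.79 g/s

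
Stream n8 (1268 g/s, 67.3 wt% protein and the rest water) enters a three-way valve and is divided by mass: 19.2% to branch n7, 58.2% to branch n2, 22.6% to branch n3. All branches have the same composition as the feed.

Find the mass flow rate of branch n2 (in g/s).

738 g/s

Branch n2 flow = 0.582×1268 = 737.98 g/s.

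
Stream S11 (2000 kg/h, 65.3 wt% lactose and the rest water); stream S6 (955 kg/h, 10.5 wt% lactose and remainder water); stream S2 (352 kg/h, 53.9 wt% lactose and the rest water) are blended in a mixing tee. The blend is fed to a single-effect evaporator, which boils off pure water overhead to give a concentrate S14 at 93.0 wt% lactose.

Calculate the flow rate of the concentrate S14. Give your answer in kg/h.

1716 kg/h

lactose entering = 2000×0.653 + 955×0.105 + 352×0.539 = 1596 kg/h.
All lactose reports to S14, so S14 = 1596/0.930 = 1716.1 kg/h.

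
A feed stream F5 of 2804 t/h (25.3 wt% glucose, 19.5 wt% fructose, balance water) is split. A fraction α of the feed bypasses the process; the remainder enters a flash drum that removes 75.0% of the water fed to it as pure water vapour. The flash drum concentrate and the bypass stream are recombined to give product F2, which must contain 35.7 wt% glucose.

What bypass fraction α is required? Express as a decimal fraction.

All 2804×0.253 = 709.41 t/h of glucose reaches F2, so F2 = 709.41/0.357 = 1987.1 t/h and vapour = 816.85 t/h.
The evaporator receives (1−α)·2804 of feed at 0.552 water and removes 0.750 of that water:
0.750×0.552×(1−α)×2804 = 816.85
(1−α) = 816.85/1160.9 = 0.7037;  α = 0.2963.

0.296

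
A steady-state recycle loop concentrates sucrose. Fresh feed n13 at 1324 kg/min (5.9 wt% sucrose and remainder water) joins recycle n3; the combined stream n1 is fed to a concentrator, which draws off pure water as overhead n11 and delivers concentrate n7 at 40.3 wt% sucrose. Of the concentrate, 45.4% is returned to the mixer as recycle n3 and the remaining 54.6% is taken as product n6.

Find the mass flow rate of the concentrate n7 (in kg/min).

355 kg/min

Overall sucrose balance (none leaves overhead): sucrose in fresh feed = sucrose in product, i.e. 1324×0.059 = (1−0.454)·n7·0.403.
n7 = 78.116/(0.403×0.546) = 355.01 kg/min.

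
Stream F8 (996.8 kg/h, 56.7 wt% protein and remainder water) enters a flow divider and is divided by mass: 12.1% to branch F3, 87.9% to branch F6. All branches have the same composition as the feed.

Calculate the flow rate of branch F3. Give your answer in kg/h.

120.6 kg/h

Branch F3 flow = 0.121×996.8 = 120.61 kg/h.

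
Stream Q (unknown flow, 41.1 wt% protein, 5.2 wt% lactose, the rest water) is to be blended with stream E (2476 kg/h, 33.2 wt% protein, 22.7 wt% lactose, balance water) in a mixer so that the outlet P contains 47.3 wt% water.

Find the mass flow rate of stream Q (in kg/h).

Let Q be the unknown flow. Total out = 2476 + Q.
water balance: 1091.9 + 0.537·Q = 0.473·(2476 + Q)
(0.537 − 0.473)·Q = 0.473×2476 − 1091.9 = 79.232
Q = 79.232 / 0.064 = 1238 kg/h

1238 kg/h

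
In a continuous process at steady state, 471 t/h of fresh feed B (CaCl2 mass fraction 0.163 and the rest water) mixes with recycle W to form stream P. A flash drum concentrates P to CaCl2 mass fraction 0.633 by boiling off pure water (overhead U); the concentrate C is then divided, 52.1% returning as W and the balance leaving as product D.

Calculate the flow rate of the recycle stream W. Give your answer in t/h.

Overall CaCl2 balance (none leaves overhead): CaCl2 in fresh feed = CaCl2 in product, i.e. 471×0.163 = (1−0.521)·C·0.633.
C = 76.773/(0.633×0.479) = 253.2 t/h.
Recycle W = 0.521×253.2 = 131.92 t/h.

131.9 t/h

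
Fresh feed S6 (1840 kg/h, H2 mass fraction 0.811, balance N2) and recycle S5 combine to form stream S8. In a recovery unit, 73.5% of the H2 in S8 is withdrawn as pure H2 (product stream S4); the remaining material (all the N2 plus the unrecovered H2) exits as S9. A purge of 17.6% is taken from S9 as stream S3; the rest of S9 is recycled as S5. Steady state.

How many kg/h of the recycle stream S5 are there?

2045 kg/h

N2 enters only via S6 and leaves only via the purge: 1840×0.189 = 0.176×(N2 in S9), and the recovery unit passes all N2, so N2 in S8 = N2 in S9 = 1975.9 kg/h.
H2 in S8: m_A = 1840×0.811 + (1−0.176)·(1−0.735)·m_A, so m_A = 1492.2/0.7816 = 1909.1 kg/h.
S9 = (1−0.735)×1909.1 + 1975.9 = 2481.8 kg/h.
Recycle S5 = (1−0.176)×2481.8 = 2045 kg/h.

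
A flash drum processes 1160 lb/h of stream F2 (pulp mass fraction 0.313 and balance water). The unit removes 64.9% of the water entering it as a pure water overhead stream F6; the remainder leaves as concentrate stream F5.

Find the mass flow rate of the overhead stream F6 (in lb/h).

water entering = 1160×0.687 = 796.92 lb/h; overhead removed = 0.649×796.92 = 517.2 lb/h.

517.2 lb/h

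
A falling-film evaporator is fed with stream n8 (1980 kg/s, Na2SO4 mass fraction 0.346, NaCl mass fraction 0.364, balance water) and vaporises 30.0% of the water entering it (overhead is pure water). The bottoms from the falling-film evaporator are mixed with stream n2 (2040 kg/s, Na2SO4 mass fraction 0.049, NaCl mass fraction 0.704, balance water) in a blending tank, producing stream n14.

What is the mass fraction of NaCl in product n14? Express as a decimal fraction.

0.561

Vapour removed = 0.300×0.290×1980 = 172.26 kg/s; concentrate = 1807.7 kg/s.
NaCl reaching the mixer = 720.72 (from concentrate) + 2040×0.704 = 2156.9 kg/s.
Product flow = 1807.7 + 2040 = 3847.7 kg/s; NaCl fraction = 0.561.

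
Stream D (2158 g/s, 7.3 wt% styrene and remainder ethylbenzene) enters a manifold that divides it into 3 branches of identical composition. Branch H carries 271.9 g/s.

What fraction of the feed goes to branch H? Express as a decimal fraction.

Fraction to H = 271.9/2158 = 0.1260.

0.126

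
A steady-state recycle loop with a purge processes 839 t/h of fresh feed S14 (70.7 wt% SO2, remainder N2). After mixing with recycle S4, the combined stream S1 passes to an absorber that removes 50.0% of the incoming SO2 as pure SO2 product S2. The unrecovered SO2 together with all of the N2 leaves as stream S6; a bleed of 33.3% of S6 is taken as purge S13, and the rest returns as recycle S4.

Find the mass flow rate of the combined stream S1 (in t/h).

1628 t/h

N2 enters only via S14 and leaves only via the purge: 839×0.293 = 0.333×(N2 in S6), and the absorber passes all N2, so N2 in S1 = N2 in S6 = 738.22 t/h.
SO2 in S1: m_A = 839×0.707 + (1−0.333)·(1−0.500)·m_A, so m_A = 593.17/0.6665 = 889.98 t/h.
S1 = 889.98 + 738.22 = 1628.2 t/h.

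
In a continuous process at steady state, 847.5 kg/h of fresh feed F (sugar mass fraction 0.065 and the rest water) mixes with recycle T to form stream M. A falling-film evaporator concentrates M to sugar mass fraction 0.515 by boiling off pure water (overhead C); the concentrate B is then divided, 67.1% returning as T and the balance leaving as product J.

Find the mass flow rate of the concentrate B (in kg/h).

Overall sugar balance (none leaves overhead): sugar in fresh feed = sugar in product, i.e. 847.5×0.065 = (1−0.671)·B·0.515.
B = 55.087/(0.515×0.329) = 325.12 kg/h.

325.1 kg/h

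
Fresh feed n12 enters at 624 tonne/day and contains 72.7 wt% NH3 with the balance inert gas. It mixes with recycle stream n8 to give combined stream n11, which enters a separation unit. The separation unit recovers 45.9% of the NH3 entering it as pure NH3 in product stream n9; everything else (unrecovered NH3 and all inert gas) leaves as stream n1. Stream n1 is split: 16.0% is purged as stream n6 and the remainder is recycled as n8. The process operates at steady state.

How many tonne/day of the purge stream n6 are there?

242.3 tonne/day

inert gas enters only via n12 and leaves only via the purge: 624×0.273 = 0.160×(inert gas in n1), and the separation unit passes all inert gas, so inert gas in n11 = inert gas in n1 = 1064.7 tonne/day.
NH3 in n11: m_A = 624×0.727 + (1−0.160)·(1−0.459)·m_A, so m_A = 453.65/0.5456 = 831.53 tonne/day.
n1 = (1−0.459)×831.53 + 1064.7 = 1514.6 tonne/day.
Purge n6 = 0.160×1514.6 = 242.33 tonne/day.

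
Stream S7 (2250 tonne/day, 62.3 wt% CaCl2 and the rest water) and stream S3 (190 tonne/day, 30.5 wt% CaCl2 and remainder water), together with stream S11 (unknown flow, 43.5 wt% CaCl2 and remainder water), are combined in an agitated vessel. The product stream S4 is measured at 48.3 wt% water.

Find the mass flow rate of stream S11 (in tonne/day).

Let S11 be the unknown flow. Total out = 2440 + S11.
water balance: 980.3 + 0.565·S11 = 0.483·(2440 + S11)
(0.565 − 0.483)·S11 = 0.483×2440 − 980.3 = 198.22
S11 = 198.22 / 0.082 = 2417.3 tonne/day

2417 tonne/day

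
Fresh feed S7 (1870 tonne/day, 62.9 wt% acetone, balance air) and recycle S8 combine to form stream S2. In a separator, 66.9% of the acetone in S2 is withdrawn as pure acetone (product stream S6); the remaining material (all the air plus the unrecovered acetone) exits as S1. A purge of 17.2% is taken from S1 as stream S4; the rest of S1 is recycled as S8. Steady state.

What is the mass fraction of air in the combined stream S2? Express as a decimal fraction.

0.713

air enters only via S7 and leaves only via the purge: 1870×0.371 = 0.172×(air in S1), and the separator passes all air, so air in S2 = air in S1 = 4033.5 tonne/day.
acetone in S2: m_A = 1870×0.629 + (1−0.172)·(1−0.669)·m_A, so m_A = 1176.2/0.7259 = 1620.3 tonne/day.
S2 = 1620.3 + 4033.5 = 5653.8 tonne/day.
air fraction in S2 = 4033.5/5653.8 = 0.713.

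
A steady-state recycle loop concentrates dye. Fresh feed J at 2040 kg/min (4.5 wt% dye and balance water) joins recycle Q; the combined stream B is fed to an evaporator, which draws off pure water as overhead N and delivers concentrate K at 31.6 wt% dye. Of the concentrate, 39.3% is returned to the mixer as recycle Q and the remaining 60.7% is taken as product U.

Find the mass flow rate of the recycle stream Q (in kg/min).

188.1 kg/min

Overall dye balance (none leaves overhead): dye in fresh feed = dye in product, i.e. 2040×0.045 = (1−0.393)·K·0.316.
K = 91.8/(0.316×0.607) = 478.59 kg/min.
Recycle Q = 0.393×478.59 = 188.09 kg/min.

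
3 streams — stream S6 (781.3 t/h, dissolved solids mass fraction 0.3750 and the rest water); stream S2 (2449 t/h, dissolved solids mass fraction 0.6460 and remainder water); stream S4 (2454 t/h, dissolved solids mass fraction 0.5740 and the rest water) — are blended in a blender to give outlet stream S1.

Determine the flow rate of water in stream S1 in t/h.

water out = water in = 781.3×0.625 + 2449×0.354 + 2454×0.426 = 2400.7 t/h.

2401 t/h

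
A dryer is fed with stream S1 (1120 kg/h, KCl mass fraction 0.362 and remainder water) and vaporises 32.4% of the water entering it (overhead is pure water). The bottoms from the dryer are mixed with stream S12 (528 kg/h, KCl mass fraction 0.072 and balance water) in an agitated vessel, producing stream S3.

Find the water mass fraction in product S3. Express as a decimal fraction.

Vapour removed = 0.324×0.638×1120 = 231.52 kg/h; concentrate = 888.48 kg/h.
water reaching the mixer = 483.04 (from concentrate) + 528×0.928 = 973.03 kg/h.
Product flow = 888.48 + 528 = 1416.5 kg/h; water fraction = 0.687.

0.687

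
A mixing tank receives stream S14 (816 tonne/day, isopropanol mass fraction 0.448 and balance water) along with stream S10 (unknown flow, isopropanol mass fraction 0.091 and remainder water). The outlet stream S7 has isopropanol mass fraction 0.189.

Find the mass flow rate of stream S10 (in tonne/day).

2157 tonne/day

Let S10 be the unknown flow. Total out = 816 + S10.
isopropanol balance: 365.57 + 0.091·S10 = 0.189·(816 + S10)
(0.091 − 0.189)·S10 = 0.189×816 − 365.57 = -211.34
S10 = -211.34 / -0.098 = 2156.6 tonne/day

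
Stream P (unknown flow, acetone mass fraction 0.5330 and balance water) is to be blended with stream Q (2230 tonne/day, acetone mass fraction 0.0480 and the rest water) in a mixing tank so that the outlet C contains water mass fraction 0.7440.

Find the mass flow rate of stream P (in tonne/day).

1675 tonne/day

Let P be the unknown flow. Total out = 2230 + P.
water balance: 2123 + 0.467·P = 0.744·(2230 + P)
(0.467 − 0.744)·P = 0.744×2230 − 2123 = -463.84
P = -463.84 / -0.277 = 1674.5 tonne/day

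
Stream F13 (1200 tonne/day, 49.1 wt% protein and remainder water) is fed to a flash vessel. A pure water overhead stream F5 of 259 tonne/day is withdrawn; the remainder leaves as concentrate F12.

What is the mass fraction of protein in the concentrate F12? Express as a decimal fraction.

0.626

protein is not removed: 1200×0.491 = 589.2 tonne/day of protein enters F12.
Concentrate = 1200 − 259 = 941 tonne/day.
Mass fraction = 589.2/941 = 0.626.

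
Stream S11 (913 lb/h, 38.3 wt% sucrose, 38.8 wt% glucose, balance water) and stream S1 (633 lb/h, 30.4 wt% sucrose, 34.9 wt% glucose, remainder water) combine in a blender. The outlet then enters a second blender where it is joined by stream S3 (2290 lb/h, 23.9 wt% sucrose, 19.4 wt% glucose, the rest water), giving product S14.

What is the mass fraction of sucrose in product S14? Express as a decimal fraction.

Overall, product flow = 3836 lb/h.
sucrose in = 913×0.383 + 633×0.304 + 2290×0.239 = 1089.4 lb/h.
sucrose fraction in S14 = 0.2840.

0.2840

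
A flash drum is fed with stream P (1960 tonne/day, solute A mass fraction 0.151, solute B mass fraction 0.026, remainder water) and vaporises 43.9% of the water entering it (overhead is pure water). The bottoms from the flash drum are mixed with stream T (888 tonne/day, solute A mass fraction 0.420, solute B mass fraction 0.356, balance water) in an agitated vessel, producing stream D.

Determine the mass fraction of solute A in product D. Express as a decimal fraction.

Vapour removed = 0.439×0.823×1960 = 708.14 tonne/day; concentrate = 1251.9 tonne/day.
solute A reaching the mixer = 295.96 (from concentrate) + 888×0.420 = 668.92 tonne/day.
Product flow = 1251.9 + 888 = 2139.9 tonne/day; solute A fraction = 0.313.

0.313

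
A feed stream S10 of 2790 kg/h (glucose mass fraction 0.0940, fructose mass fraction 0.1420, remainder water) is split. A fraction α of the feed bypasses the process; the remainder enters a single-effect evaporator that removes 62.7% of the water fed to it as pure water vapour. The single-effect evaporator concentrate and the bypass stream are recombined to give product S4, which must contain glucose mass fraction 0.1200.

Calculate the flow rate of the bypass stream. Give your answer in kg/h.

All 2790×0.094 = 262.26 kg/h of glucose reaches S4, so S4 = 262.26/0.120 = 2185.5 kg/h and vapour = 604.5 kg/h.
The evaporator receives (1−α)·2790 of feed at 0.764 water and removes 0.627 of that water:
0.627×0.764×(1−α)×2790 = 604.5
(1−α) = 604.5/1336.5 = 0.4523;  α = 0.5477.
Bypass flow = 0.5477×2790 = 1528.1 kg/h.

1528 kg/h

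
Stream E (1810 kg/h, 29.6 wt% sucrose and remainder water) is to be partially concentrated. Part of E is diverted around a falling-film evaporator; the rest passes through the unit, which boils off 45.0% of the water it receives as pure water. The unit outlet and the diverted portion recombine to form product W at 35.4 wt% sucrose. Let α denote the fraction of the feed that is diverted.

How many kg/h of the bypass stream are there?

873.9 kg/h

All 1810×0.296 = 535.76 kg/h of sucrose reaches W, so W = 535.76/0.354 = 1513.4 kg/h and vapour = 296.55 kg/h.
The evaporator receives (1−α)·1810 of feed at 0.704 water and removes 0.450 of that water:
0.450×0.704×(1−α)×1810 = 296.55
(1−α) = 296.55/573.41 = 0.5172;  α = 0.4828.
Bypass flow = 0.4828×1810 = 873.91 kg/h.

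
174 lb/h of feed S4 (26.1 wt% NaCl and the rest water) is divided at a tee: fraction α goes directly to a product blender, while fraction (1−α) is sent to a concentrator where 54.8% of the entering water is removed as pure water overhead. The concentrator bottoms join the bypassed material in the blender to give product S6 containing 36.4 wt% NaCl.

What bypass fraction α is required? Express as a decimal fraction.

0.301

All 174×0.261 = 45.414 lb/h of NaCl reaches S6, so S6 = 45.414/0.364 = 124.76 lb/h and vapour = 49.236 lb/h.
The evaporator receives (1−α)·174 of feed at 0.739 water and removes 0.548 of that water:
0.548×0.739×(1−α)×174 = 49.236
(1−α) = 49.236/70.465 = 0.6987;  α = 0.3013.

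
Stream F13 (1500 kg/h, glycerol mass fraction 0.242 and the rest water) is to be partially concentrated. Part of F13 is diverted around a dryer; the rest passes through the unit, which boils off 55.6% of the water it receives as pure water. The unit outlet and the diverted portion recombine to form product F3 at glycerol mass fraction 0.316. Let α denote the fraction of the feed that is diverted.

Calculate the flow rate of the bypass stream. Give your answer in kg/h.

All 1500×0.242 = 363 kg/h of glycerol reaches F3, so F3 = 363/0.316 = 1148.7 kg/h and vapour = 351.27 kg/h.
The evaporator receives (1−α)·1500 of feed at 0.758 water and removes 0.556 of that water:
0.556×0.758×(1−α)×1500 = 351.27
(1−α) = 351.27/632.17 = 0.5556;  α = 0.4444.
Bypass flow = 0.4444×1500 = 666.53 kg/h.

666.5 kg/h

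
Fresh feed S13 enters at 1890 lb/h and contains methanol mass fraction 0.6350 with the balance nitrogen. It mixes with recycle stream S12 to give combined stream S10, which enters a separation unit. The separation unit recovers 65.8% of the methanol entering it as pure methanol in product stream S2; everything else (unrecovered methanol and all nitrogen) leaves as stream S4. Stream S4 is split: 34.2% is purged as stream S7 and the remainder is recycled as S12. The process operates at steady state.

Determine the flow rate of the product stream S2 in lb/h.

1019 lb/h

methanol in S10: m_A = 1890×0.635 + (1−0.342)·(1−0.658)·m_A, so m_A = 1200.2/0.7750 = 1548.7 lb/h.
Product S2 = 0.658×1548.7 = 1019 lb/h.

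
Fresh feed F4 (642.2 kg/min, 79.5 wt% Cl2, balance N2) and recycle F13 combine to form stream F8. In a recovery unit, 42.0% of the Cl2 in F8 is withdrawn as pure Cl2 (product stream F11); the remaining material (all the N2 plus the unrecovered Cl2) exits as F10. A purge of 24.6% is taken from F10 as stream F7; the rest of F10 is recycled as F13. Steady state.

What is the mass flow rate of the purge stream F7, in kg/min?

N2 enters only via F4 and leaves only via the purge: 642.2×0.205 = 0.246×(N2 in F10), and the recovery unit passes all N2, so N2 in F8 = N2 in F10 = 535.17 kg/min.
Cl2 in F8: m_A = 642.2×0.795 + (1−0.246)·(1−0.420)·m_A, so m_A = 510.55/0.5627 = 907.35 kg/min.
F10 = (1−0.420)×907.35 + 535.17 = 1061.4 kg/min.
Purge F7 = 0.246×1061.4 = 261.11 kg/min.

261.1 kg/min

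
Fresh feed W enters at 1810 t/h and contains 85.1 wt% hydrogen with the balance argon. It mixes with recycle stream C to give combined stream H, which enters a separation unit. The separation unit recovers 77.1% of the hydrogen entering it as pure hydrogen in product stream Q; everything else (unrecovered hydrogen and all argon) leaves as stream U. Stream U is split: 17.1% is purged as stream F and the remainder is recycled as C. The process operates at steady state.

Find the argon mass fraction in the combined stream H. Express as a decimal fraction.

argon enters only via W and leaves only via the purge: 1810×0.149 = 0.171×(argon in U), and the separation unit passes all argon, so argon in H = argon in U = 1577.1 t/h.
hydrogen in H: m_A = 1810×0.851 + (1−0.171)·(1−0.771)·m_A, so m_A = 1540.3/0.8102 = 1901.2 t/h.
H = 1901.2 + 1577.1 = 3478.4 t/h.
argon fraction in H = 1577.1/3478.4 = 0.4534.

0.4534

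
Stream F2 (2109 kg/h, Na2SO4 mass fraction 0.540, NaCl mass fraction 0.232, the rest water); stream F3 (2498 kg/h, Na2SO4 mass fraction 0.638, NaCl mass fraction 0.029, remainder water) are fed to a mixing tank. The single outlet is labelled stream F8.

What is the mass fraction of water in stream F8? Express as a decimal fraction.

0.285

Total flow out = 2109 + 2498 = 4607 kg/h.
water in = 2109×0.228 + 2498×0.333 = 1312.7 kg/h.
water mass fraction in F8 = 1312.7/4607 = 0.285.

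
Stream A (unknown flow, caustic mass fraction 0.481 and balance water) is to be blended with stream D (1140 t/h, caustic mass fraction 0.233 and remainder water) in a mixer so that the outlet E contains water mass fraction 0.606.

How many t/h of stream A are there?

2110 t/h

Let A be the unknown flow. Total out = 1140 + A.
water balance: 874.38 + 0.519·A = 0.606·(1140 + A)
(0.519 − 0.606)·A = 0.606×1140 − 874.38 = -183.54
A = -183.54 / -0.087 = 2109.7 t/h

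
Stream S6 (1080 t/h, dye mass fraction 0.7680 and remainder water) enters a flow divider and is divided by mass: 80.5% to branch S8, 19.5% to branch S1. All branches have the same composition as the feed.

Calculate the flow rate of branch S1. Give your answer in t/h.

Branch S1 flow = 0.195×1080 = 210.6 t/h.

210.6 t/h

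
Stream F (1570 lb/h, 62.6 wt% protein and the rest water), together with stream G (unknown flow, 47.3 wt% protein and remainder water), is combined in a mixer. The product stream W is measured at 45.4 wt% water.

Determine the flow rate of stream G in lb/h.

1721 lb/h

Let G be the unknown flow. Total out = 1570 + G.
water balance: 587.18 + 0.527·G = 0.454·(1570 + G)
(0.527 − 0.454)·G = 0.454×1570 − 587.18 = 125.6
G = 125.6 / 0.073 = 1720.5 lb/h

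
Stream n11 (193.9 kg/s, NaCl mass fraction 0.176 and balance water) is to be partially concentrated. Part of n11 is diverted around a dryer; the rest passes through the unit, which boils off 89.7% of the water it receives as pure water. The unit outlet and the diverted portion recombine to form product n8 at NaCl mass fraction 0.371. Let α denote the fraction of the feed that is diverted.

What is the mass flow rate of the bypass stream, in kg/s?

All 193.9×0.176 = 34.126 kg/s of NaCl reaches n8, so n8 = 34.126/0.371 = 91.985 kg/s and vapour = 101.92 kg/s.
The evaporator receives (1−α)·193.9 of feed at 0.824 water and removes 0.897 of that water:
0.897×0.824×(1−α)×193.9 = 101.92
(1−α) = 101.92/143.32 = 0.7111;  α = 0.2889.
Bypass flow = 0.2889×193.9 = 56.014 kg/s.

56.01 kg/s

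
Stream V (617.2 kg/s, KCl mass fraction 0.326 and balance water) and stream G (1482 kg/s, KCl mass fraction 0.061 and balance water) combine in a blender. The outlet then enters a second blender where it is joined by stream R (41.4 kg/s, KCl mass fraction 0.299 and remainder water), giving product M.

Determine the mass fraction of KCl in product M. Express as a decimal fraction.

0.142

Overall, product flow = 2140.6 kg/s.
KCl in = 617.2×0.326 + 1482×0.061 + 41.4×0.299 = 303.99 kg/s.
KCl fraction in M = 0.142.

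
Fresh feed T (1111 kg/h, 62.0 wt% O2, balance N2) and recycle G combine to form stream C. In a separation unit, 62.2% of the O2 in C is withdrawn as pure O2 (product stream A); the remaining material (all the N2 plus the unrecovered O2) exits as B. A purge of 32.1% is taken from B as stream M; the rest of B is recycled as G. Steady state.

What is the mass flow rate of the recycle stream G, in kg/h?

N2 enters only via T and leaves only via the purge: 1111×0.380 = 0.321×(N2 in B), and the separation unit passes all N2, so N2 in C = N2 in B = 1315.2 kg/h.
O2 in C: m_A = 1111×0.620 + (1−0.321)·(1−0.622)·m_A, so m_A = 688.82/0.7433 = 926.66 kg/h.
B = (1−0.622)×926.66 + 1315.2 = 1665.5 kg/h.
Recycle G = (1−0.321)×1665.5 = 1130.9 kg/h.

1131 kg/h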